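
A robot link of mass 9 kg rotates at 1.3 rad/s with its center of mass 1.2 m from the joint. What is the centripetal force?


F = m * omega^2 * r
= 9 * 1.3^2 * 1.2
= 9 * 1.69 * 1.2
= 18.252 N


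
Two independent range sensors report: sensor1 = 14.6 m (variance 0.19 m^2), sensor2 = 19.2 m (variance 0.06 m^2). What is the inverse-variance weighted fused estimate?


w1 = (1/var1) / (1/var1 + 1/var2)
   = 5.2632 / (5.2632 + 16.6667) = 0.24
w2 = 1 - w1 = 0.76
fused = w1*s1 + w2*s2 = 3.504 + 14.592
= 18.096 m


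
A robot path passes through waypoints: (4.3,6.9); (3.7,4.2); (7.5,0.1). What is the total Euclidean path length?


Segment lengths:
  seg1 = sqrt((-0.6)^2 + (-2.7)^2) = 2.7659
  seg2 = sqrt((3.8)^2 + (-4.1)^2) = 5.5902
Total = 8.356


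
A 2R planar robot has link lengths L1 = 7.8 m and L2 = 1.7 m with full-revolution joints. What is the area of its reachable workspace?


r_max = L1 + L2 = 9.5 m
r_min = |L1 - L2| = 6.1 m
Area = pi*(r_max^2 - r_min^2)
= pi*(90.25 - 37.21)
= pi * 53.04
= 166.6301 m^2


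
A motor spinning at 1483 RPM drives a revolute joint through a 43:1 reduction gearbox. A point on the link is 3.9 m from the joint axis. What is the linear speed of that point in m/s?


omega_motor = 1483 * 2*pi/60 = 155.2994 rad/s
omega_joint = omega_motor / 43 = 3.6116 rad/s
v = omega_joint * r = 3.6116 * 3.9
= 14.0853 m/s


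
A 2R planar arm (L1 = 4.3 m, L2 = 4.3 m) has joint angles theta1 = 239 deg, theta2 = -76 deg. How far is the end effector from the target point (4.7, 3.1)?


End effector via forward kinematics:
x = L1*cos(t1) + L2*cos(t1+t2) = -6.3268
y = L1*sin(t1) + L2*sin(t1+t2) = -2.4286
Distance to target:
d = sqrt((4.7 - -6.3268)^2 + (3.1 - -2.4286)^2)
= sqrt(121.5897 + 30.5657)
= 12.3351 m


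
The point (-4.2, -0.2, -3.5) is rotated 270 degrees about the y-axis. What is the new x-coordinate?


Rotation about y-axis: x' = x*cos(theta) + z*sin(theta)
= -4.2 * -0.0 + -3.5 * -1.0
= 3.5


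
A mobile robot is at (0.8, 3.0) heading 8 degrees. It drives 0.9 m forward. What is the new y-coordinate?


y_new = y0 + d*sin(theta)
= 3.0 + 0.9*sin(8)
= 3.0 + 0.1253
= 3.1253


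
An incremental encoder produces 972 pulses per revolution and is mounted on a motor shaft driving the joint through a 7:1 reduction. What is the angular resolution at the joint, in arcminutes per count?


counts per rev = 972
effective counts at joint = 972 * 7 = 6804
resolution = 360*60 / 6804
= 3.1746 arcmin/count


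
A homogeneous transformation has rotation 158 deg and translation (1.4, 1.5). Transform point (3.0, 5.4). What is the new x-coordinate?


x' = cos(theta)*px - sin(theta)*py + tx
= -0.9272*3.0 - 0.3746*5.4 + 1.4
= -3.4044


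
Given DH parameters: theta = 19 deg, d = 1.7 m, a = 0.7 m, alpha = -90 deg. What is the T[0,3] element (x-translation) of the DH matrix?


T[0,3] = a * cos(theta)
= 0.7 * cos(19 deg)
= 0.7 * 0.9455
= 0.6619


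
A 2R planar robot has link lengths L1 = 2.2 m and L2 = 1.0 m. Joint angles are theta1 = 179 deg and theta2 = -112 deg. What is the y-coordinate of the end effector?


Convert angles to radians: theta1 = 3.1241, theta2 = -1.9548
y = L1*sin(theta1) + L2*sin(theta1+theta2)
y = 0.0384 + 0.9205
y = 0.9589


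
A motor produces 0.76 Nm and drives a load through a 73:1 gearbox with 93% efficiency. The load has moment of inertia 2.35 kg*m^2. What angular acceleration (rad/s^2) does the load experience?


tau_out = tau_motor * N * eta
= 0.76 * 73 * 0.93 = 51.5964 Nm
alpha = tau_out / I = 51.5964 / 2.35
= 21.9559 rad/s^2


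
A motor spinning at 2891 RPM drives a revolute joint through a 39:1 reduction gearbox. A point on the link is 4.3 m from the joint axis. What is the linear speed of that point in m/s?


omega_motor = 2891 * 2*pi/60 = 302.7448 rad/s
omega_joint = omega_motor / 39 = 7.7627 rad/s
v = omega_joint * r = 7.7627 * 4.3
= 33.3796 m/s


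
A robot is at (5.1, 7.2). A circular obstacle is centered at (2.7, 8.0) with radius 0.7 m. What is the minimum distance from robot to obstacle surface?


center_dist = sqrt((5.1-2.7)^2 + (7.2-8.0)^2)
= sqrt(5.76 + 0.64)
= 2.5298
min_dist = center_dist - radius = 2.5298 - 0.7 = 1.8298 m


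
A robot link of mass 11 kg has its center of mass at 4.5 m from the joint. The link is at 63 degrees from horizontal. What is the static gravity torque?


tau = m*g*L*cos(angle)
= 11 * 9.81 * 4.5 * cos(63 deg)
= 11 * 9.81 * 4.5 * 0.454
= 220.4555 Nm


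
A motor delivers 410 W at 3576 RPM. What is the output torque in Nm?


omega = 3576 * 2*pi/60 = 374.4778 rad/s
tau = P / omega = 410 / 374.4778
= 1.0949 Nm


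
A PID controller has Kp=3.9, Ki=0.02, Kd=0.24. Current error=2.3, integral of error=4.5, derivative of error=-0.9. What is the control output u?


u = Kp*e + Ki*int(e) + Kd*de/dt
= 3.9*2.3 + 0.02*4.5 + 0.24*(-0.9)
= 8.97 + 0.09 + -0.216
= 8.844


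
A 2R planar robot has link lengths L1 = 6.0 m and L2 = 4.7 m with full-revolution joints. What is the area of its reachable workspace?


r_max = L1 + L2 = 10.7 m
r_min = |L1 - L2| = 1.3 m
Area = pi*(r_max^2 - r_min^2)
= pi*(114.49 - 1.69)
= pi * 112.8
= 354.3717 m^2


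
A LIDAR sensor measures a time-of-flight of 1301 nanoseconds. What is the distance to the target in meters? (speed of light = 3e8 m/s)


tof = 1301 ns = 1.301e-06 s
dist = c * tof / 2
= 3e8 * 1.301e-06 / 2
= 195.15 m


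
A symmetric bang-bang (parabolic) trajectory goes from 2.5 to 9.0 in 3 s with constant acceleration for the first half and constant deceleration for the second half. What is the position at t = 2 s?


Symmetric rest-to-rest: each phase covers (pf-p0)/2 in time T/2. 0.5*a*(T/2)^2 = (pf-p0)/2 => a = 4*(pf-p0)/T^2
a = 4*(9.0-2.5)/3^2 = 2.8889
t = 2 is in the deceleration phase (t > T/2).
p = pf - 0.5*a*(T-t)^2 = 9.0 - 0.5*2.8889*1^2
= 7.5556


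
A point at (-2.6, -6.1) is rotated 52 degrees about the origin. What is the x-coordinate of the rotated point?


x' = x*cos(theta) - y*sin(theta)
cos(52 deg) = 0.6157, sin(52 deg) = 0.788
x' = -2.6 * 0.6157 - -6.1 * 0.788
= -1.6007 - -4.8069
= 3.2061


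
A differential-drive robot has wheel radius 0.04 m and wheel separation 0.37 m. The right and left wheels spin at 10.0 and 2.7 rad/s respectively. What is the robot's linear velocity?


vR = r*wR = 0.04*10.0 = 0.4 m/s
vL = r*wL = 0.04*2.7 = 0.108 m/s
v = (vR+vL)/2 = 0.254 m/s
omega = (vR-vL)/L = 0.7892 rad/s
linear velocity = 0.254 m/s


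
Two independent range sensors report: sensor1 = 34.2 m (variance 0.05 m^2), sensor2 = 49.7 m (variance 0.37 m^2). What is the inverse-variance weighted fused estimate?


w1 = (1/var1) / (1/var1 + 1/var2)
   = 20.0 / (20.0 + 2.7027) = 0.881
w2 = 1 - w1 = 0.119
fused = w1*s1 + w2*s2 = 30.1286 + 5.9167
= 36.0452 m


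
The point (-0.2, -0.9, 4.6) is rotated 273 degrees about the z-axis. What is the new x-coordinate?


Rotation about z-axis: x' = x*cos(theta) - y*sin(theta)
= -0.2 * 0.0523 - -0.9 * -0.9986
= -0.9092


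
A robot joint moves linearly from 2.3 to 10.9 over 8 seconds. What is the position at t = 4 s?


s = t/T = 4/8 = 0.5
p(t) = p0 + (pf-p0)*s
= 2.3 + (10.9 - 2.3) * 0.5
= 6.6


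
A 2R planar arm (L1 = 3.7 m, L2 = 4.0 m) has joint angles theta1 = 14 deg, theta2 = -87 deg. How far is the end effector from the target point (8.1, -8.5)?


End effector via forward kinematics:
x = L1*cos(t1) + L2*cos(t1+t2) = 4.7596
y = L1*sin(t1) + L2*sin(t1+t2) = -2.9301
Distance to target:
d = sqrt((8.1 - 4.7596)^2 + (-8.5 - -2.9301)^2)
= sqrt(11.1584 + 31.0237)
= 6.4948 m


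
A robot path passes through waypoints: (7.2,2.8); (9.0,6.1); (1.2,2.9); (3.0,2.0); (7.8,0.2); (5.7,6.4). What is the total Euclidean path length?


Segment lengths:
  seg1 = sqrt((1.8)^2 + (3.3)^2) = 3.759
  seg2 = sqrt((-7.8)^2 + (-3.2)^2) = 8.4309
  seg3 = sqrt((1.8)^2 + (-0.9)^2) = 2.0125
  seg4 = sqrt((4.8)^2 + (-1.8)^2) = 5.1264
  seg5 = sqrt((-2.1)^2 + (6.2)^2) = 6.546
Total = 25.8747


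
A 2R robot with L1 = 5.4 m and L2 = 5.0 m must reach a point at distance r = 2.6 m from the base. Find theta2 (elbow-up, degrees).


cos(theta2) = (r^2 - L1^2 - L2^2) / (2*L1*L2)
cos(theta2) = (6.76 - 29.16 - 25.0) / 54.0
cos(theta2) = -0.877778
theta2 = 151.3754 degrees


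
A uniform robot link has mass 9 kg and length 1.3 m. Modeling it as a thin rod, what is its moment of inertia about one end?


I = (1/3) * m * L^2
= (1/3) * 9 * 1.3^2
= 0.333333 * 9 * 1.69
= 5.07 kg*m^2


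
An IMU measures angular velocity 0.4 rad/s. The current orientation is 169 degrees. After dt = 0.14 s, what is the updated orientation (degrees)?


delta_theta = w * dt = 0.4 * 0.14 = 0.056 rad
= 3.2086 deg
theta_new = 169 + 3.2086 = 172.2086 deg


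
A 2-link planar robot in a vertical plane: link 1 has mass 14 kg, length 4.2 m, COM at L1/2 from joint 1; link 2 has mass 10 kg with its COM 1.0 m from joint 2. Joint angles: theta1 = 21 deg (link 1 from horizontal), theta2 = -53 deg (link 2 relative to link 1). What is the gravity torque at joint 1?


Horizontal distance from joint 1 to link-1 COM:
  x_c1 = (L1/2)*cos(t1) = 2.1 * 0.9336 = 1.9605 m
Horizontal distance from joint 1 to link-2 COM:
  x_c2 = L1*cos(t1) + Lc2*cos(t1+t2)
       = 4.2*0.9336 + 1.0*0.848 = 4.7691 m
tau1 = m1*g*x_c1 + m2*g*x_c2
     = 14*9.81*1.9605 + 10*9.81*4.7691
     = 269.2577 + 467.8473
     = 737.105 Nm


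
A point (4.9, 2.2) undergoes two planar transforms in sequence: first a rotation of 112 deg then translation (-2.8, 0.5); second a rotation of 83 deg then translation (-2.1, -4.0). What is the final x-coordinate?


After transform 1:
x1 = cos(112)*4.9 - sin(112)*2.2 + -2.8 = -6.6754
y1 = sin(112)*4.9 + cos(112)*2.2 + 0.5 = 4.2191
After transform 2:
x2 = cos(83)*-6.6754 - sin(83)*4.2191 + -2.1
= -7.1011


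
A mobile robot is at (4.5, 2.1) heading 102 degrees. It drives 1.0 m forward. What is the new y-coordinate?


y_new = y0 + d*sin(theta)
= 2.1 + 1.0*sin(102)
= 2.1 + 0.9781
= 3.0781


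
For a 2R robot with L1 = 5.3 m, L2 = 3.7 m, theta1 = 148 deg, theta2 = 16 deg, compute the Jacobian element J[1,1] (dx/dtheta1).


J[1,1] = -L1*sin(t1) - L2*sin(t1+t2)
= -5.3*sin(148) - 3.7*sin(164)
= -3.8284


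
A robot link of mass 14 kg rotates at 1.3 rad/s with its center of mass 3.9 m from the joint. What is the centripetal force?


F = m * omega^2 * r
= 14 * 1.3^2 * 3.9
= 14 * 1.69 * 3.9
= 92.274 N


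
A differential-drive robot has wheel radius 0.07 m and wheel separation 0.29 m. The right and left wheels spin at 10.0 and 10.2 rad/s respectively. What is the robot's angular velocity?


vR = r*wR = 0.07*10.0 = 0.7 m/s
vL = r*wL = 0.07*10.2 = 0.714 m/s
v = (vR+vL)/2 = 0.707 m/s
omega = (vR-vL)/L = -0.0483 rad/s
angular velocity = -0.0483 rad/s


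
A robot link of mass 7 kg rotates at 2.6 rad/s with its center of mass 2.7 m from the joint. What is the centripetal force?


F = m * omega^2 * r
= 7 * 2.6^2 * 2.7
= 7 * 6.76 * 2.7
= 127.764 N


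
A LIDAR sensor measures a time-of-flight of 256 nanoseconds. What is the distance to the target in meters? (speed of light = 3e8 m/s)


tof = 256 ns = 2.56e-07 s
dist = c * tof / 2
= 3e8 * 2.56e-07 / 2
= 38.4 m


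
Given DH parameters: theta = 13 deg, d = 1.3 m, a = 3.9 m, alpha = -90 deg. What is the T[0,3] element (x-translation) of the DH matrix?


T[0,3] = a * cos(theta)
= 3.9 * cos(13 deg)
= 3.9 * 0.9744
= 3.8


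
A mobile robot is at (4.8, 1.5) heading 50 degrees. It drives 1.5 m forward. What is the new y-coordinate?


y_new = y0 + d*sin(theta)
= 1.5 + 1.5*sin(50)
= 1.5 + 1.1491
= 2.6491


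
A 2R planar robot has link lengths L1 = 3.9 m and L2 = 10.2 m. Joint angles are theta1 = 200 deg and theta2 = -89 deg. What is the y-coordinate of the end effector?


Convert angles to radians: theta1 = 3.4907, theta2 = -1.5533
y = L1*sin(theta1) + L2*sin(theta1+theta2)
y = -1.3339 + 9.5225
y = 8.1886


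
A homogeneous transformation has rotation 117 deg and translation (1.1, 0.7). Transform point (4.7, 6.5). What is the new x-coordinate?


x' = cos(theta)*px - sin(theta)*py + tx
= -0.454*4.7 - 0.891*6.5 + 1.1
= -6.8253


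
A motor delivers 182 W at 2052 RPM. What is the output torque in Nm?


omega = 2052 * 2*pi/60 = 214.8849 rad/s
tau = P / omega = 182 / 214.8849
= 0.847 Nm


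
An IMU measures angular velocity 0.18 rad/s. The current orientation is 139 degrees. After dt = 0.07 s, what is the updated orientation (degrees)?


delta_theta = w * dt = 0.18 * 0.07 = 0.0126 rad
= 0.7219 deg
theta_new = 139 + 0.7219 = 139.7219 deg


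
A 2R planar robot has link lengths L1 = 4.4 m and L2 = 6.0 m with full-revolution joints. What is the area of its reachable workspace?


r_max = L1 + L2 = 10.4 m
r_min = |L1 - L2| = 1.6 m
Area = pi*(r_max^2 - r_min^2)
= pi*(108.16 - 2.56)
= pi * 105.6
= 331.7522 m^2


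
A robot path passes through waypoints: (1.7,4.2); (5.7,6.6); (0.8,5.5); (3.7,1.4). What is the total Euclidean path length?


Segment lengths:
  seg1 = sqrt((4.0)^2 + (2.4)^2) = 4.6648
  seg2 = sqrt((-4.9)^2 + (-1.1)^2) = 5.022
  seg3 = sqrt((2.9)^2 + (-4.1)^2) = 5.022
Total = 14.7087


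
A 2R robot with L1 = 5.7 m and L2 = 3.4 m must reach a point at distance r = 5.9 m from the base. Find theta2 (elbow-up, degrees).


cos(theta2) = (r^2 - L1^2 - L2^2) / (2*L1*L2)
cos(theta2) = (34.81 - 32.49 - 11.56) / 38.76
cos(theta2) = -0.23839
theta2 = 103.7915 degrees


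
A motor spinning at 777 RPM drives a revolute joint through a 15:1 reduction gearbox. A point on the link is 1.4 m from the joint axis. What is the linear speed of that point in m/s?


omega_motor = 777 * 2*pi/60 = 81.3672 rad/s
omega_joint = omega_motor / 15 = 5.4245 rad/s
v = omega_joint * r = 5.4245 * 1.4
= 7.5943 m/s


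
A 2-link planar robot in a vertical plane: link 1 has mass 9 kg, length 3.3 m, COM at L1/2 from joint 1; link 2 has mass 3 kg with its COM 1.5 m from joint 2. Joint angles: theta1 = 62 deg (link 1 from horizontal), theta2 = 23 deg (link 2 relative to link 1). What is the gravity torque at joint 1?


Horizontal distance from joint 1 to link-1 COM:
  x_c1 = (L1/2)*cos(t1) = 1.65 * 0.4695 = 0.7746 m
Horizontal distance from joint 1 to link-2 COM:
  x_c2 = L1*cos(t1) + Lc2*cos(t1+t2)
       = 3.3*0.4695 + 1.5*0.0872 = 1.68 m
tau1 = m1*g*x_c1 + m2*g*x_c2
     = 9*9.81*0.7746 + 3*9.81*1.68
     = 68.3919 + 49.4421
     = 117.834 Nm


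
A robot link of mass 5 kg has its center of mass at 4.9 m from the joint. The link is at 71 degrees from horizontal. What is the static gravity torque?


tau = m*g*L*cos(angle)
= 5 * 9.81 * 4.9 * cos(71 deg)
= 5 * 9.81 * 4.9 * 0.3256
= 78.2487 Nm


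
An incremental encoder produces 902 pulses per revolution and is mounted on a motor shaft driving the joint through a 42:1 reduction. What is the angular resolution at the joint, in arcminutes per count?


counts per rev = 902
effective counts at joint = 902 * 42 = 37884
resolution = 360*60 / 37884
= 0.5702 arcmin/count


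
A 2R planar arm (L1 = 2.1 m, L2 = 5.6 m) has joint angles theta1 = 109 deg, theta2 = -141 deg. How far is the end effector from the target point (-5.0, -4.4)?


End effector via forward kinematics:
x = L1*cos(t1) + L2*cos(t1+t2) = 4.0654
y = L1*sin(t1) + L2*sin(t1+t2) = -0.982
Distance to target:
d = sqrt((-5.0 - 4.0654)^2 + (-4.4 - -0.982)^2)
= sqrt(82.181 + 11.683)
= 9.6883 m


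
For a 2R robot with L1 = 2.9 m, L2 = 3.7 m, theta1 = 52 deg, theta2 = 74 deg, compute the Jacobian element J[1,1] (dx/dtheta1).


J[1,1] = -L1*sin(t1) - L2*sin(t1+t2)
= -2.9*sin(52) - 3.7*sin(126)
= -5.2786


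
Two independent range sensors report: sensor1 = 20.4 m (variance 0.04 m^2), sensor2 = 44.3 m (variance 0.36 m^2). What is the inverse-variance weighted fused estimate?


w1 = (1/var1) / (1/var1 + 1/var2)
   = 25.0 / (25.0 + 2.7778) = 0.9
w2 = 1 - w1 = 0.1
fused = w1*s1 + w2*s2 = 18.36 + 4.43
= 22.79 m


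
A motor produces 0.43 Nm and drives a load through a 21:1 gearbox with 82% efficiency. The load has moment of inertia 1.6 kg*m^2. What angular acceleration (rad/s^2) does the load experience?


tau_out = tau_motor * N * eta
= 0.43 * 21 * 0.82 = 7.4046 Nm
alpha = tau_out / I = 7.4046 / 1.6
= 4.6279 rad/s^2


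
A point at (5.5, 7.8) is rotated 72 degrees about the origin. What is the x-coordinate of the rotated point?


x' = x*cos(theta) - y*sin(theta)
cos(72 deg) = 0.309, sin(72 deg) = 0.9511
x' = 5.5 * 0.309 - 7.8 * 0.9511
= 1.6996 - 7.4182
= -5.7186


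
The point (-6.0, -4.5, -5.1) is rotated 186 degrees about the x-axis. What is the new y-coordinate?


Rotation about x-axis: y' = y*cos(theta) - z*sin(theta)
= -4.5 * -0.9945 - -5.1 * -0.1045
= 3.9423


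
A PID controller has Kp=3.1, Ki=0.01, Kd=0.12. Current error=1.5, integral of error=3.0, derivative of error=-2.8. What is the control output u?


u = Kp*e + Ki*int(e) + Kd*de/dt
= 3.1*1.5 + 0.01*3.0 + 0.12*(-2.8)
= 4.65 + 0.03 + -0.336
= 4.344


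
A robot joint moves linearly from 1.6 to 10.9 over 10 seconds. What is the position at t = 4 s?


s = t/T = 4/10 = 0.4
p(t) = p0 + (pf-p0)*s
= 1.6 + (10.9 - 1.6) * 0.4
= 5.32


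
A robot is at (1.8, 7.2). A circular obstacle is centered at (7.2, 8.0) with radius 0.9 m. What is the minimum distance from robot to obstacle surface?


center_dist = sqrt((1.8-7.2)^2 + (7.2-8.0)^2)
= sqrt(29.16 + 0.64)
= 5.4589
min_dist = center_dist - radius = 5.4589 - 0.9 = 4.5589 m


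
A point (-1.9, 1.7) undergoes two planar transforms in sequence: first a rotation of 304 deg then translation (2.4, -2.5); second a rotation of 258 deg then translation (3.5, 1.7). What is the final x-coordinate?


After transform 1:
x1 = cos(304)*-1.9 - sin(304)*1.7 + 2.4 = 2.7469
y1 = sin(304)*-1.9 + cos(304)*1.7 + -2.5 = 0.0258
After transform 2:
x2 = cos(258)*2.7469 - sin(258)*0.0258 + 3.5
= 2.9541


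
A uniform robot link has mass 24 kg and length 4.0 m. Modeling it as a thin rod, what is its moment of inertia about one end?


I = (1/3) * m * L^2
= (1/3) * 24 * 4.0^2
= 0.333333 * 24 * 16.0
= 128.0 kg*m^2


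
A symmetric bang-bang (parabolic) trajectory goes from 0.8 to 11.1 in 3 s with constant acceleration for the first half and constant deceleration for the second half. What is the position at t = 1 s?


Symmetric rest-to-rest: each phase covers (pf-p0)/2 in time T/2. 0.5*a*(T/2)^2 = (pf-p0)/2 => a = 4*(pf-p0)/T^2
a = 4*(11.1-0.8)/3^2 = 4.5778
t = 1 is in the acceleration phase (t <= T/2).
p = p0 + 0.5*a*t^2 = 0.8 + 0.5*4.5778*1^2
= 3.0889


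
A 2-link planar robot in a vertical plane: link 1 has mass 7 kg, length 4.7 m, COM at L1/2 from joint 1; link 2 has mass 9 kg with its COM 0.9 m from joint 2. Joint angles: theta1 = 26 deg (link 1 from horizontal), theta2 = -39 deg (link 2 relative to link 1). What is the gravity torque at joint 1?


Horizontal distance from joint 1 to link-1 COM:
  x_c1 = (L1/2)*cos(t1) = 2.35 * 0.8988 = 2.1122 m
Horizontal distance from joint 1 to link-2 COM:
  x_c2 = L1*cos(t1) + Lc2*cos(t1+t2)
       = 4.7*0.8988 + 0.9*0.9744 = 5.1013 m
tau1 = m1*g*x_c1 + m2*g*x_c2
     = 7*9.81*2.1122 + 9*9.81*5.1013
     = 145.0424 + 450.3907
     = 595.4331 Nm


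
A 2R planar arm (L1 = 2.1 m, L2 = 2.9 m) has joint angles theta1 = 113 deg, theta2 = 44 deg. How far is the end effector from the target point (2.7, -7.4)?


End effector via forward kinematics:
x = L1*cos(t1) + L2*cos(t1+t2) = -3.49
y = L1*sin(t1) + L2*sin(t1+t2) = 3.0662
Distance to target:
d = sqrt((2.7 - -3.49)^2 + (-7.4 - 3.0662)^2)
= sqrt(38.3161 + 109.5409)
= 12.1596 m


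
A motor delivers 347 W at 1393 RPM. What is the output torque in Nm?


omega = 1393 * 2*pi/60 = 145.8746 rad/s
tau = P / omega = 347 / 145.8746
= 2.3788 Nm


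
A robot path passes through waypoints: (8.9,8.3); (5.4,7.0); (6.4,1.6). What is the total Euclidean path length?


Segment lengths:
  seg1 = sqrt((-3.5)^2 + (-1.3)^2) = 3.7336
  seg2 = sqrt((1.0)^2 + (-5.4)^2) = 5.4918
Total = 9.2254


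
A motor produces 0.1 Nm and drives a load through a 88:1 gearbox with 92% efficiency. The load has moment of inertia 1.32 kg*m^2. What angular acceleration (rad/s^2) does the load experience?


tau_out = tau_motor * N * eta
= 0.1 * 88 * 0.92 = 8.096 Nm
alpha = tau_out / I = 8.096 / 1.32
= 6.1333 rad/s^2


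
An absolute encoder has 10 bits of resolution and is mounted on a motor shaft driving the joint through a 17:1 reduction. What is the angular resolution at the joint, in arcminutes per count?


counts = 2^10 = 1024
effective counts at joint = 1024 * 17 = 17408
resolution = 360*60 / 17408
= 1.2408 arcmin/count


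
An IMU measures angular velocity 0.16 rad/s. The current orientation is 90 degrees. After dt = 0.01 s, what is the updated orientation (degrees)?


delta_theta = w * dt = 0.16 * 0.01 = 0.0016 rad
= 0.0917 deg
theta_new = 90 + 0.0917 = 90.0917 deg


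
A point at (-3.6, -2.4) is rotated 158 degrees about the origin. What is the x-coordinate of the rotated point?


x' = x*cos(theta) - y*sin(theta)
cos(158 deg) = -0.9272, sin(158 deg) = 0.3746
x' = -3.6 * -0.9272 - -2.4 * 0.3746
= 3.3379 - -0.8991
= 4.2369


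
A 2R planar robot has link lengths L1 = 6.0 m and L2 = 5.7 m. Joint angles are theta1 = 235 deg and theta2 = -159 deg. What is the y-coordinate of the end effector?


Convert angles to radians: theta1 = 4.1015, theta2 = -2.7751
y = L1*sin(theta1) + L2*sin(theta1+theta2)
y = -4.9149 + 5.5307
y = 0.6158


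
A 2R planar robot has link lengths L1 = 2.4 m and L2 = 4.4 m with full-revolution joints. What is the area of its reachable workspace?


r_max = L1 + L2 = 6.8 m
r_min = |L1 - L2| = 2.0 m
Area = pi*(r_max^2 - r_min^2)
= pi*(46.24 - 4.0)
= pi * 42.24
= 132.7009 m^2


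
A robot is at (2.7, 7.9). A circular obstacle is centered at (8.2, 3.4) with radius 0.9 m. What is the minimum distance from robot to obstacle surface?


center_dist = sqrt((2.7-8.2)^2 + (7.9-3.4)^2)
= sqrt(30.25 + 20.25)
= 7.1063
min_dist = center_dist - radius = 7.1063 - 0.9 = 6.2063 m


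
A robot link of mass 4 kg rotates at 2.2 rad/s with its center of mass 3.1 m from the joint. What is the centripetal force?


F = m * omega^2 * r
= 4 * 2.2^2 * 3.1
= 4 * 4.84 * 3.1
= 60.016 N


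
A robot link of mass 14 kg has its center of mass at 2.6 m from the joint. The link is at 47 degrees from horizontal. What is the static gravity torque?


tau = m*g*L*cos(angle)
= 14 * 9.81 * 2.6 * cos(47 deg)
= 14 * 9.81 * 2.6 * 0.682
= 243.5307 Nm


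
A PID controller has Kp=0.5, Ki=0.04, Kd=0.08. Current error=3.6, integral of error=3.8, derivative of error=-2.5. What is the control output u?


u = Kp*e + Ki*int(e) + Kd*de/dt
= 0.5*3.6 + 0.04*3.8 + 0.08*(-2.5)
= 1.8 + 0.152 + -0.2
= 1.752


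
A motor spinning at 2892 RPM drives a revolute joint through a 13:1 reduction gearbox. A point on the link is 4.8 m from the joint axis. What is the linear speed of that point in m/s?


omega_motor = 2892 * 2*pi/60 = 302.8495 rad/s
omega_joint = omega_motor / 13 = 23.2961 rad/s
v = omega_joint * r = 23.2961 * 4.8
= 111.8214 m/s


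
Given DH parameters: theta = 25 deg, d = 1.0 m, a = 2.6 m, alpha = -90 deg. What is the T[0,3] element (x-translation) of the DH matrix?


T[0,3] = a * cos(theta)
= 2.6 * cos(25 deg)
= 2.6 * 0.9063
= 2.3564


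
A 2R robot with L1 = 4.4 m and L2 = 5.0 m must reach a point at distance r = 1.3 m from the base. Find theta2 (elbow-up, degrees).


cos(theta2) = (r^2 - L1^2 - L2^2) / (2*L1*L2)
cos(theta2) = (1.69 - 19.36 - 25.0) / 44.0
cos(theta2) = -0.969773
theta2 = 165.8767 degrees


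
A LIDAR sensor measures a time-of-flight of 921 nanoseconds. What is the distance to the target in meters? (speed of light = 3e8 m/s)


tof = 921 ns = 9.21e-07 s
dist = c * tof / 2
= 3e8 * 9.21e-07 / 2
= 138.15 m


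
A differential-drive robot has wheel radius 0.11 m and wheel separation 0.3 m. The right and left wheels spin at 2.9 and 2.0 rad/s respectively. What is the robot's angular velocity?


vR = r*wR = 0.11*2.9 = 0.319 m/s
vL = r*wL = 0.11*2.0 = 0.22 m/s
v = (vR+vL)/2 = 0.2695 m/s
omega = (vR-vL)/L = 0.33 rad/s
angular velocity = 0.33 rad/s


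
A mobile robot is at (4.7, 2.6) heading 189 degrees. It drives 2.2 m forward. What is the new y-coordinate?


y_new = y0 + d*sin(theta)
= 2.6 + 2.2*sin(189)
= 2.6 + -0.3442
= 2.2558


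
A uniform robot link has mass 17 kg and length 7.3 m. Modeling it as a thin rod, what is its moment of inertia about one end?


I = (1/3) * m * L^2
= (1/3) * 17 * 7.3^2
= 0.333333 * 17 * 53.29
= 301.9767 kg*m^2


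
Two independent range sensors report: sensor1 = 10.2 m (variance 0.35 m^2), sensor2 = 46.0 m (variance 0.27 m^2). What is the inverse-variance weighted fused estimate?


w1 = (1/var1) / (1/var1 + 1/var2)
   = 2.8571 / (2.8571 + 3.7037) = 0.4355
w2 = 1 - w1 = 0.5645
fused = w1*s1 + w2*s2 = 4.4419 + 25.9677
= 30.4097 m


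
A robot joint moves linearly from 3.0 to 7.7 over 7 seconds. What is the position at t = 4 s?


s = t/T = 4/7 = 0.5714
p(t) = p0 + (pf-p0)*s
= 3.0 + (7.7 - 3.0) * 0.5714
= 5.6857


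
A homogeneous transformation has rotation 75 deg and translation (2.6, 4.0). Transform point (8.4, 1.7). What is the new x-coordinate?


x' = cos(theta)*px - sin(theta)*py + tx
= 0.2588*8.4 - 0.9659*1.7 + 2.6
= 3.132


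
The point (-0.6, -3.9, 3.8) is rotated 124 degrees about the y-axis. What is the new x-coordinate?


Rotation about y-axis: x' = x*cos(theta) + z*sin(theta)
= -0.6 * -0.5592 + 3.8 * 0.829
= 3.4859


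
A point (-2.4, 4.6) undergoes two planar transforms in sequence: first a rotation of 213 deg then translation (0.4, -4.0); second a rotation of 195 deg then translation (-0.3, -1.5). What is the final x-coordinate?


After transform 1:
x1 = cos(213)*-2.4 - sin(213)*4.6 + 0.4 = 4.9181
y1 = sin(213)*-2.4 + cos(213)*4.6 + -4.0 = -6.5508
After transform 2:
x2 = cos(195)*4.9181 - sin(195)*-6.5508 + -0.3
= -6.746


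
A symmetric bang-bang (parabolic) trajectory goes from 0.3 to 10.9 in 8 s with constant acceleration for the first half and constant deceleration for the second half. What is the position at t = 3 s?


Symmetric rest-to-rest: each phase covers (pf-p0)/2 in time T/2. 0.5*a*(T/2)^2 = (pf-p0)/2 => a = 4*(pf-p0)/T^2
a = 4*(10.9-0.3)/8^2 = 0.6625
t = 3 is in the acceleration phase (t <= T/2).
p = p0 + 0.5*a*t^2 = 0.3 + 0.5*0.6625*3^2
= 3.2812


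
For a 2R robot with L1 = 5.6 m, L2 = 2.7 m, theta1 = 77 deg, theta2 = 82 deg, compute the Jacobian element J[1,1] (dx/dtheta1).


J[1,1] = -L1*sin(t1) - L2*sin(t1+t2)
= -5.6*sin(77) - 2.7*sin(159)
= -6.4241


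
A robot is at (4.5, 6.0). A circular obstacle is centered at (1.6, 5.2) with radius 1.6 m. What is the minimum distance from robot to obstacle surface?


center_dist = sqrt((4.5-1.6)^2 + (6.0-5.2)^2)
= sqrt(8.41 + 0.64)
= 3.0083
min_dist = center_dist - radius = 3.0083 - 1.6 = 1.4083 m


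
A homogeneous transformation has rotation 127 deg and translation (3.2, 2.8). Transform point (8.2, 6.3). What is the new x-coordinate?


x' = cos(theta)*px - sin(theta)*py + tx
= -0.6018*8.2 - 0.7986*6.3 + 3.2
= -6.7663


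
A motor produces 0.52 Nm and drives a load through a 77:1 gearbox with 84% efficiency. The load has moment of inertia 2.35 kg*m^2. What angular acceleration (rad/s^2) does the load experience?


tau_out = tau_motor * N * eta
= 0.52 * 77 * 0.84 = 33.6336 Nm
alpha = tau_out / I = 33.6336 / 2.35
= 14.3122 rad/s^2


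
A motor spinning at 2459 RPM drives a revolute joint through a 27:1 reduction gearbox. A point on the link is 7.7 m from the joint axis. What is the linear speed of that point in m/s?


omega_motor = 2459 * 2*pi/60 = 257.5059 rad/s
omega_joint = omega_motor / 27 = 9.5373 rad/s
v = omega_joint * r = 9.5373 * 7.7
= 73.4369 m/s


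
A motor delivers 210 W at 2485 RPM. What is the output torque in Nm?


omega = 2485 * 2*pi/60 = 260.2286 rad/s
tau = P / omega = 210 / 260.2286
= 0.807 Nm


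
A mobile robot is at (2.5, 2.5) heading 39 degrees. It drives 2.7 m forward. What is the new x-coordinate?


x_new = x0 + d*cos(theta)
= 2.5 + 2.7*cos(39)
= 2.5 + 2.0983
= 4.5983


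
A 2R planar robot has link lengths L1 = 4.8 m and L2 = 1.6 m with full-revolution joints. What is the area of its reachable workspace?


r_max = L1 + L2 = 6.4 m
r_min = |L1 - L2| = 3.2 m
Area = pi*(r_max^2 - r_min^2)
= pi*(40.96 - 10.24)
= pi * 30.72
= 96.5097 m^2


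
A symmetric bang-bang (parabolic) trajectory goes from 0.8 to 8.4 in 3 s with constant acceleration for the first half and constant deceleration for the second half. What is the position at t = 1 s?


Symmetric rest-to-rest: each phase covers (pf-p0)/2 in time T/2. 0.5*a*(T/2)^2 = (pf-p0)/2 => a = 4*(pf-p0)/T^2
a = 4*(8.4-0.8)/3^2 = 3.3778
t = 1 is in the acceleration phase (t <= T/2).
p = p0 + 0.5*a*t^2 = 0.8 + 0.5*3.3778*1^2
= 2.4889


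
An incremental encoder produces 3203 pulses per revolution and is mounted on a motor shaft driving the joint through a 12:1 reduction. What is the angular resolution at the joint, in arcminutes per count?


counts per rev = 3203
effective counts at joint = 3203 * 12 = 38436
resolution = 360*60 / 38436
= 0.562 arcmin/count


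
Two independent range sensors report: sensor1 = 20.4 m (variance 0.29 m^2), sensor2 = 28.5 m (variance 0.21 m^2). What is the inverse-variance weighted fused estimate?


w1 = (1/var1) / (1/var1 + 1/var2)
   = 3.4483 / (3.4483 + 4.7619) = 0.42
w2 = 1 - w1 = 0.58
fused = w1*s1 + w2*s2 = 8.568 + 16.53
= 25.098 m


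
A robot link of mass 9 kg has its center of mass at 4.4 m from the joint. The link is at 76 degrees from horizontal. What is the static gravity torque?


tau = m*g*L*cos(angle)
= 9 * 9.81 * 4.4 * cos(76 deg)
= 9 * 9.81 * 4.4 * 0.2419
= 93.9809 Nm


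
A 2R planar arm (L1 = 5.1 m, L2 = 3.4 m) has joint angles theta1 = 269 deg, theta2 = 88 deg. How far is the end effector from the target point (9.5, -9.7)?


End effector via forward kinematics:
x = L1*cos(t1) + L2*cos(t1+t2) = 3.3063
y = L1*sin(t1) + L2*sin(t1+t2) = -5.2772
Distance to target:
d = sqrt((9.5 - 3.3063)^2 + (-9.7 - -5.2772)^2)
= sqrt(38.3615 + 19.5615)
= 7.6107 m


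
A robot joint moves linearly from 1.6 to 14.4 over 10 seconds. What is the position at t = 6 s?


s = t/T = 6/10 = 0.6
p(t) = p0 + (pf-p0)*s
= 1.6 + (14.4 - 1.6) * 0.6
= 9.28


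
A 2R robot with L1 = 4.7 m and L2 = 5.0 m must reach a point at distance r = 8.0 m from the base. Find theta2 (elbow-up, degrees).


cos(theta2) = (r^2 - L1^2 - L2^2) / (2*L1*L2)
cos(theta2) = (64.0 - 22.09 - 25.0) / 47.0
cos(theta2) = 0.359787
theta2 = 68.9129 degrees


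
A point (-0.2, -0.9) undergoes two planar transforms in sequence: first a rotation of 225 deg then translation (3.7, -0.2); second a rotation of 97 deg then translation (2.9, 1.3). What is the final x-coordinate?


After transform 1:
x1 = cos(225)*-0.2 - sin(225)*-0.9 + 3.7 = 3.205
y1 = sin(225)*-0.2 + cos(225)*-0.9 + -0.2 = 0.5778
After transform 2:
x2 = cos(97)*3.205 - sin(97)*0.5778 + 2.9
= 1.9359


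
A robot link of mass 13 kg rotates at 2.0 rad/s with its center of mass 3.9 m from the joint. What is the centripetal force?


F = m * omega^2 * r
= 13 * 2.0^2 * 3.9
= 13 * 4.0 * 3.9
= 202.8 N


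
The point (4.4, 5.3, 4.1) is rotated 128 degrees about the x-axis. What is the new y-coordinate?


Rotation about x-axis: y' = y*cos(theta) - z*sin(theta)
= 5.3 * -0.6157 - 4.1 * 0.788
= -6.4938


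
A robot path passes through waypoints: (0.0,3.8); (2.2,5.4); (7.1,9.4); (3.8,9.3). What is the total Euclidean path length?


Segment lengths:
  seg1 = sqrt((2.2)^2 + (1.6)^2) = 2.7203
  seg2 = sqrt((4.9)^2 + (4.0)^2) = 6.3253
  seg3 = sqrt((-3.3)^2 + (-0.1)^2) = 3.3015
Total = 12.3472


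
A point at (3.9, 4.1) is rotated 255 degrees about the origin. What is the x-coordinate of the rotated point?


x' = x*cos(theta) - y*sin(theta)
cos(255 deg) = -0.2588, sin(255 deg) = -0.9659
x' = 3.9 * -0.2588 - 4.1 * -0.9659
= -1.0094 - -3.9603
= 2.9509


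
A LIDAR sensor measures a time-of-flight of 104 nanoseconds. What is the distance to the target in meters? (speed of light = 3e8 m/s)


tof = 104 ns = 1.04e-07 s
dist = c * tof / 2
= 3e8 * 1.04e-07 / 2
= 15.6 m


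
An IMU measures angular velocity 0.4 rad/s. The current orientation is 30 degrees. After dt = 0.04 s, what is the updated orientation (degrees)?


delta_theta = w * dt = 0.4 * 0.04 = 0.016 rad
= 0.9167 deg
theta_new = 30 + 0.9167 = 30.9167 deg


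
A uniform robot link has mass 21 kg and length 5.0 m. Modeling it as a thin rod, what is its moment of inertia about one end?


I = (1/3) * m * L^2
= (1/3) * 21 * 5.0^2
= 0.333333 * 21 * 25.0
= 175.0 kg*m^2


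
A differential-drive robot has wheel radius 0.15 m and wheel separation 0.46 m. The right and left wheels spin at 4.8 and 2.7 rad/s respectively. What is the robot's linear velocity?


vR = r*wR = 0.15*4.8 = 0.72 m/s
vL = r*wL = 0.15*2.7 = 0.405 m/s
v = (vR+vL)/2 = 0.5625 m/s
omega = (vR-vL)/L = 0.6848 rad/s
linear velocity = 0.5625 m/s


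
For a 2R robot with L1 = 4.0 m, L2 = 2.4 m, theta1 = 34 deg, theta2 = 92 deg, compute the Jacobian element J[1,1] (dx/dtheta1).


J[1,1] = -L1*sin(t1) - L2*sin(t1+t2)
= -4.0*sin(34) - 2.4*sin(126)
= -4.1784


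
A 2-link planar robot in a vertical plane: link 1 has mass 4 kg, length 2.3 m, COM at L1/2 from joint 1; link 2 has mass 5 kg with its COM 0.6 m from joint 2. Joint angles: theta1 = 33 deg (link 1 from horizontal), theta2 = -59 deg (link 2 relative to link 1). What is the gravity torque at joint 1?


Horizontal distance from joint 1 to link-1 COM:
  x_c1 = (L1/2)*cos(t1) = 1.15 * 0.8387 = 0.9645 m
Horizontal distance from joint 1 to link-2 COM:
  x_c2 = L1*cos(t1) + Lc2*cos(t1+t2)
       = 2.3*0.8387 + 0.6*0.8988 = 2.4682 m
tau1 = m1*g*x_c1 + m2*g*x_c2
     = 4*9.81*0.9645 + 5*9.81*2.4682
     = 37.8458 + 121.0661
     = 158.912 Nm


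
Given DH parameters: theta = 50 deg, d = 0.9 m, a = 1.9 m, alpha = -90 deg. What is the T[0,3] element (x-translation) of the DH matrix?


T[0,3] = a * cos(theta)
= 1.9 * cos(50 deg)
= 1.9 * 0.6428
= 1.2213


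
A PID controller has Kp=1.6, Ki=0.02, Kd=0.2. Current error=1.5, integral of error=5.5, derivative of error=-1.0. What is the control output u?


u = Kp*e + Ki*int(e) + Kd*de/dt
= 1.6*1.5 + 0.02*5.5 + 0.2*(-1.0)
= 2.4 + 0.11 + -0.2
= 2.31


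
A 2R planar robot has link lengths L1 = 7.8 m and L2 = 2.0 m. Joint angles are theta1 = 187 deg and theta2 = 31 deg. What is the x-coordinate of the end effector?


Convert angles to radians: theta1 = 3.2638, theta2 = 0.5411
x = L1*cos(theta1) + L2*cos(theta1+theta2)
x = -7.7419 + -1.576
x = -9.3179


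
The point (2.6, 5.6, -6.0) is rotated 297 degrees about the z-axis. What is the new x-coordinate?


Rotation about z-axis: x' = x*cos(theta) - y*sin(theta)
= 2.6 * 0.454 - 5.6 * -0.891
= 6.17


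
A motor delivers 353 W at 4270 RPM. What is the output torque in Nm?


omega = 4270 * 2*pi/60 = 447.1534 rad/s
tau = P / omega = 353 / 447.1534
= 0.7894 Nm


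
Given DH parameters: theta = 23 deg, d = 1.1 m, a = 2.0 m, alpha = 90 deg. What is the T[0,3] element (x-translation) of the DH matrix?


T[0,3] = a * cos(theta)
= 2.0 * cos(23 deg)
= 2.0 * 0.9205
= 1.841


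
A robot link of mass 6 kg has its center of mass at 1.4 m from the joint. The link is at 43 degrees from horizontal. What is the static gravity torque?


tau = m*g*L*cos(angle)
= 6 * 9.81 * 1.4 * cos(43 deg)
= 6 * 9.81 * 1.4 * 0.7314
= 60.2665 Nm


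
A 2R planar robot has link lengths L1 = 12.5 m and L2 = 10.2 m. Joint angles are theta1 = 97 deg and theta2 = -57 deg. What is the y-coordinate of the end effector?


Convert angles to radians: theta1 = 1.693, theta2 = -0.9948
y = L1*sin(theta1) + L2*sin(theta1+theta2)
y = 12.4068 + 6.5564
y = 18.9633


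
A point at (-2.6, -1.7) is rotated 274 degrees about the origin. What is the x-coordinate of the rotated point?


x' = x*cos(theta) - y*sin(theta)
cos(274 deg) = 0.0698, sin(274 deg) = -0.9976
x' = -2.6 * 0.0698 - -1.7 * -0.9976
= -0.1814 - 1.6959
= -1.8772


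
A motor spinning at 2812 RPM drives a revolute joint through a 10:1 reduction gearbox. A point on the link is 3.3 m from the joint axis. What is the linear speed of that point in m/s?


omega_motor = 2812 * 2*pi/60 = 294.472 rad/s
omega_joint = omega_motor / 10 = 29.4472 rad/s
v = omega_joint * r = 29.4472 * 3.3
= 97.1757 m/s


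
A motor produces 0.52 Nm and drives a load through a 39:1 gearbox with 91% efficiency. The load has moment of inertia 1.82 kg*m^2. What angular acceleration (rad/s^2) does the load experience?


tau_out = tau_motor * N * eta
= 0.52 * 39 * 0.91 = 18.4548 Nm
alpha = tau_out / I = 18.4548 / 1.82
= 10.14 rad/s^2


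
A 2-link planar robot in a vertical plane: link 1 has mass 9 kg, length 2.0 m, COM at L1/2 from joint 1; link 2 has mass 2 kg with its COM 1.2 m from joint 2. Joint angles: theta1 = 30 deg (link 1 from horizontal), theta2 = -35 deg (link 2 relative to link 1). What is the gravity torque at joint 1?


Horizontal distance from joint 1 to link-1 COM:
  x_c1 = (L1/2)*cos(t1) = 1.0 * 0.866 = 0.866 m
Horizontal distance from joint 1 to link-2 COM:
  x_c2 = L1*cos(t1) + Lc2*cos(t1+t2)
       = 2.0*0.866 + 1.2*0.9962 = 2.9275 m
tau1 = m1*g*x_c1 + m2*g*x_c2
     = 9*9.81*0.866 + 2*9.81*2.9275
     = 76.4614 + 57.4372
     = 133.8986 Nm


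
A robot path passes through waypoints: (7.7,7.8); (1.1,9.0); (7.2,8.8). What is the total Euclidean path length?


Segment lengths:
  seg1 = sqrt((-6.6)^2 + (1.2)^2) = 6.7082
  seg2 = sqrt((6.1)^2 + (-0.2)^2) = 6.1033
Total = 12.8115


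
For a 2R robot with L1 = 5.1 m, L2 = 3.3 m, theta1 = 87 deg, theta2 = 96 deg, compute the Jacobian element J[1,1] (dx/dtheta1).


J[1,1] = -L1*sin(t1) - L2*sin(t1+t2)
= -5.1*sin(87) - 3.3*sin(183)
= -4.9203


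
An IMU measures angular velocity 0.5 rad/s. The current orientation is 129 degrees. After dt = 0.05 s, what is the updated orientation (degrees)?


delta_theta = w * dt = 0.5 * 0.05 = 0.025 rad
= 1.4324 deg
theta_new = 129 + 1.4324 = 130.4324 deg


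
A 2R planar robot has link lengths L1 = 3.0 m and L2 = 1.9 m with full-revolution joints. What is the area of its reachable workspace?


r_max = L1 + L2 = 4.9 m
r_min = |L1 - L2| = 1.1 m
Area = pi*(r_max^2 - r_min^2)
= pi*(24.01 - 1.21)
= pi * 22.8
= 71.6283 m^2


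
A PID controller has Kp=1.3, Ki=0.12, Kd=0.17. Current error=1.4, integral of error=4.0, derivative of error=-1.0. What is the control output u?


u = Kp*e + Ki*int(e) + Kd*de/dt
= 1.3*1.4 + 0.12*4.0 + 0.17*(-1.0)
= 1.82 + 0.48 + -0.17
= 2.13


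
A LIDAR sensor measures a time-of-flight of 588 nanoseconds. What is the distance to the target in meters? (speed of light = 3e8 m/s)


tof = 588 ns = 5.88e-07 s
dist = c * tof / 2
= 3e8 * 5.88e-07 / 2
= 88.2 m


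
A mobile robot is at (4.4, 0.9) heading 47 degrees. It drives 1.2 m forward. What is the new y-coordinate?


y_new = y0 + d*sin(theta)
= 0.9 + 1.2*sin(47)
= 0.9 + 0.8776
= 1.7776


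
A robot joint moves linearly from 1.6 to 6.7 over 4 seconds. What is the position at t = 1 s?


s = t/T = 1/4 = 0.25
p(t) = p0 + (pf-p0)*s
= 1.6 + (6.7 - 1.6) * 0.25
= 2.875


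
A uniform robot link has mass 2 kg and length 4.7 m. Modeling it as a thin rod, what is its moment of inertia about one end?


I = (1/3) * m * L^2
= (1/3) * 2 * 4.7^2
= 0.333333 * 2 * 22.09
= 14.7267 kg*m^2


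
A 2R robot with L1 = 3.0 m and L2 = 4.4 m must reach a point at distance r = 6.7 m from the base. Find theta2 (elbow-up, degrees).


cos(theta2) = (r^2 - L1^2 - L2^2) / (2*L1*L2)
cos(theta2) = (44.89 - 9.0 - 19.36) / 26.4
cos(theta2) = 0.626136
theta2 = 51.2344 degrees


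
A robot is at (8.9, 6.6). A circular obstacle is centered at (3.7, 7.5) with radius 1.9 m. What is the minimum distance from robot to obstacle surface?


center_dist = sqrt((8.9-3.7)^2 + (6.6-7.5)^2)
= sqrt(27.04 + 0.81)
= 5.2773
min_dist = center_dist - radius = 5.2773 - 1.9 = 3.3773 m
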